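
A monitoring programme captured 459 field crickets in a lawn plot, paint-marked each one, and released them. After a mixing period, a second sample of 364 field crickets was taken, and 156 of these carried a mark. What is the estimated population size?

N = 1071

The marked fraction in the recapture sample should equal the marked fraction in the population: 156/364 = 459/N.
N = (459 × 364) / 156 = 167076 / 156 = 1071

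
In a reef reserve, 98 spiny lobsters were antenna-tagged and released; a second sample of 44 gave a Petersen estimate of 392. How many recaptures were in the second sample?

R = 11

From N = M·C/R: R = M·C / N = 98·44 / 392 = 4312 / 392 = 11.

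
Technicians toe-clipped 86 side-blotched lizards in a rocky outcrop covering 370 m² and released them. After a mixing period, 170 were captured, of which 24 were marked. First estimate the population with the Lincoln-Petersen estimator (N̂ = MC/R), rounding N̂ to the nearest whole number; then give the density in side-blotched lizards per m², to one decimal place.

density ≈ 1.6 side-blotched lizards per m²

N̂ = 86·170/24 = 14620/24 ≈ 609.2 → 609
Density = N̂ / area = 609 / 370 ≈ 1.646 → 1.6 per m²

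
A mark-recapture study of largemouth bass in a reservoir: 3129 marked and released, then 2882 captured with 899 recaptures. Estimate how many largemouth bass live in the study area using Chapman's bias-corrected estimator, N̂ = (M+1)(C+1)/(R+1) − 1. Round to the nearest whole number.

N̂ = (3129+1)(2882+1)/(899+1) − 1 = 3130·2883/900 − 1
= 9023790/900 − 1 ≈ 10026.4 − 1 ≈ 10025.4 → 10025

N ≈ 10,025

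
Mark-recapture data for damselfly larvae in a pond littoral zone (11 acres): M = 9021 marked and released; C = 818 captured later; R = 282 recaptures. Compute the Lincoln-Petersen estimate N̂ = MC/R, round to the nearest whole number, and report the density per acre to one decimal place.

N̂ = 9021·818/282 = 7379178/282 ≈ 26167.3 → 26167
Density = N̂ / area = 26167 / 11 ≈ 2378.82 → 2378.8 per acre

density ≈ 2378.8 damselfly larvae per acre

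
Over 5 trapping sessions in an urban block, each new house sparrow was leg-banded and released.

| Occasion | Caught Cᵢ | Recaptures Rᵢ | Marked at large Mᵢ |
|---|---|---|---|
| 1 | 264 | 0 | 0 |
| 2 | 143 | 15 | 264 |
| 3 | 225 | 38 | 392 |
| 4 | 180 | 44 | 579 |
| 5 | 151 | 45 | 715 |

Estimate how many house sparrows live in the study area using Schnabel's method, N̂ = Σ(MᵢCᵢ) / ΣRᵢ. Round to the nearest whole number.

N ≈ 2381

Σ MᵢCᵢ = 0·264 + 264·143 + 392·225 + 579·180 + 715·151 = 0 + 37752 + 88200 + 104220 + 107965 = 338137
Σ Rᵢ = 0 + 15 + 38 + 44 + 45 = 142
N̂ = 338137 / 142 ≈ 2381.2 → 2381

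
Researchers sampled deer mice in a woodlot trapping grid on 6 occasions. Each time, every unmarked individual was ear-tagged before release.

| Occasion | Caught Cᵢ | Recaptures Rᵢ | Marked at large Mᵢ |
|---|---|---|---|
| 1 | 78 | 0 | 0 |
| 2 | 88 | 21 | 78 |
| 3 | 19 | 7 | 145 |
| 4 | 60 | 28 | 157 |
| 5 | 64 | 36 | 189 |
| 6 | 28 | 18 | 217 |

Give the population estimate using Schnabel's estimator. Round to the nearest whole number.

N ≈ 338

Σ MᵢCᵢ = 0·78 + 78·88 + 145·19 + 157·60 + 189·64 + 217·28 = 0 + 6864 + 2755 + 9420 + 12096 + 6076 = 37211
Σ Rᵢ = 0 + 21 + 7 + 28 + 36 + 18 = 110
N̂ = 37211 / 110 ≈ 338.3 → 338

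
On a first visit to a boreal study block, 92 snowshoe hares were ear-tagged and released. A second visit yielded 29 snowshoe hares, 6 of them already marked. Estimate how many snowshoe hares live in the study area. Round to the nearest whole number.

The marked fraction in the recapture sample should equal the marked fraction in the population: 6/29 = 92/N.
N = (92 × 29) / 6 = 2668 / 6 ≈ 444.7 → 445

N ≈ 445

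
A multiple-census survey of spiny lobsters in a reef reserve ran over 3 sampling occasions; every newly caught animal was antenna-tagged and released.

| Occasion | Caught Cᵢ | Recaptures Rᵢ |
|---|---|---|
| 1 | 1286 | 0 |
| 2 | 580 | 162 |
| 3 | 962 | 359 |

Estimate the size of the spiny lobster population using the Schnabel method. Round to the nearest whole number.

N ≈ 4578

Marked at large before each occasion: Mᵢ = Σⱼ<ᵢ (Cⱼ − Rⱼ) → M1=0, M2=1286, M3=1704
Σ MᵢCᵢ = 0·1286 + 1286·580 + 1704·962 = 0 + 745880 + 1639248 = 2385128
Σ Rᵢ = 0 + 162 + 359 = 521
N̂ = 2385128 / 521 ≈ 4578.0 → 4578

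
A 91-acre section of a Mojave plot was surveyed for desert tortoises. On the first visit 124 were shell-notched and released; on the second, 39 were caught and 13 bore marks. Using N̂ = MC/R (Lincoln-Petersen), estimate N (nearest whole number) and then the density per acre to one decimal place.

density ≈ 4.1 desert tortoises per acre

N̂ = 124·39/13 = 4836/13 = 372
Density = N̂ / area = 372 / 91 ≈ 4.09 → 4.1 per acre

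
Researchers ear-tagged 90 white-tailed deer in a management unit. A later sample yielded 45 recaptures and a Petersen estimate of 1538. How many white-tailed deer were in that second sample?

C = 769

From N = M·C/R: C = N·R / M = 1538·45 / 90 = 69210 / 90 = 769.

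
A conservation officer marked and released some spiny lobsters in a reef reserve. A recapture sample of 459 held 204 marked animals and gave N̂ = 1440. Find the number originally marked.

M = 640

From N = M·C/R: M = N·R / C = 1440·204 / 459 = 293760 / 459 = 640.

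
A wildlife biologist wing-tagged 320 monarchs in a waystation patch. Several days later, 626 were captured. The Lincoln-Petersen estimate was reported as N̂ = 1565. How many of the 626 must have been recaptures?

R = 128

From N = M·C/R: R = M·C / N = 320·626 / 1565 = 200320 / 1565 = 128.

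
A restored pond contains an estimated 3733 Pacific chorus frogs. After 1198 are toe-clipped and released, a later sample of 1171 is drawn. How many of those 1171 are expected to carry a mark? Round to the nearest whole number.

expected recaptures ≈ 376

Expected recaptures E[R] = M·C / N.
E[R] = 1198 × 1171 / 3733 = 1402858 / 3733 ≈ 375.8 → 376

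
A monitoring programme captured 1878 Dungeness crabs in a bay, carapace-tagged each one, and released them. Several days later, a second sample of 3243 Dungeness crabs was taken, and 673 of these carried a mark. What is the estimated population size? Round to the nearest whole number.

N = (1878 × 3243) / 673 = 6090354 / 673 ≈ 9049.6 → 9050

N ≈ 9050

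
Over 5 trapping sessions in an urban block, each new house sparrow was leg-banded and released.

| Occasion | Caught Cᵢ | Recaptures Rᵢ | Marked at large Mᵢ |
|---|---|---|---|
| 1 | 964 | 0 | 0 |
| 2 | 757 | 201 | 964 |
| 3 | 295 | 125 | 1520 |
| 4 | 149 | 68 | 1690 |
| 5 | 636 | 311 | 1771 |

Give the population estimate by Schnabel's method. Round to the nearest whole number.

N ≈ 3626

Σ MᵢCᵢ = 0·964 + 964·757 + 1520·295 + 1690·149 + 1771·636 = 0 + 729748 + 448400 + 251810 + 1126356 = 2556314
Σ Rᵢ = 0 + 201 + 125 + 68 + 311 = 705
N̂ = 2556314 / 705 ≈ 3626.0 → 3626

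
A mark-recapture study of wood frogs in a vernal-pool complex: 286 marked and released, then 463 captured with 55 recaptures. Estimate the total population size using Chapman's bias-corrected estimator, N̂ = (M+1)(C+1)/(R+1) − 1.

N̂ = (286+1)(463+1)/(55+1) − 1 = 287·464/56 − 1
= 133168/56 − 1 = 2378 − 1 = 2377

N = 2377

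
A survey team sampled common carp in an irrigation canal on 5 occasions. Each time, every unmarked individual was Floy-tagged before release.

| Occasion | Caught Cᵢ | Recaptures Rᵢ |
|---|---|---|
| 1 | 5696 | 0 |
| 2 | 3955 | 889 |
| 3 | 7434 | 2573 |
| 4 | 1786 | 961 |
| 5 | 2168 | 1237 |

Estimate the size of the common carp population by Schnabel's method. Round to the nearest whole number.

Marked at large before each occasion: Mᵢ = Σⱼ<ᵢ (Cⱼ − Rⱼ) → M1=0, M2=5696, M3=8762, M4=13623, M5=14448
Σ MᵢCᵢ = 0·5696 + 5696·3955 + 8762·7434 + 13623·1786 + 14448·2168 = 0 + 22527680 + 65136708 + 24330678 + 31323264 = 143318330
Σ Rᵢ = 0 + 889 + 2573 + 961 + 1237 = 5660
N̂ = 143318330 / 5660 ≈ 25321.3 → 25321

N ≈ 25,321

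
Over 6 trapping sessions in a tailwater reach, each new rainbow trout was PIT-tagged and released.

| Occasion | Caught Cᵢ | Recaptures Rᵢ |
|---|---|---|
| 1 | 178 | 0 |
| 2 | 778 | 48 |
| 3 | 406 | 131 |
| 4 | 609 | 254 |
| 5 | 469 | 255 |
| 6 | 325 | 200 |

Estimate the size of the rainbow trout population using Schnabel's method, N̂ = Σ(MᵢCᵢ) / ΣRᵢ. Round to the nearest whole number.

Marked at large before each occasion: Mᵢ = Σⱼ<ᵢ (Cⱼ − Rⱼ) → M1=0, M2=178, M3=908, M4=1183, M5=1538, M6=1752
Σ MᵢCᵢ = 0·178 + 178·778 + 908·406 + 1183·609 + 1538·469 + 1752·325 = 0 + 138484 + 368648 + 720447 + 721322 + 569400 = 2518301
Σ Rᵢ = 0 + 48 + 131 + 254 + 255 + 200 = 888
N̂ = 2518301 / 888 ≈ 2835.9 → 2836

N ≈ 2836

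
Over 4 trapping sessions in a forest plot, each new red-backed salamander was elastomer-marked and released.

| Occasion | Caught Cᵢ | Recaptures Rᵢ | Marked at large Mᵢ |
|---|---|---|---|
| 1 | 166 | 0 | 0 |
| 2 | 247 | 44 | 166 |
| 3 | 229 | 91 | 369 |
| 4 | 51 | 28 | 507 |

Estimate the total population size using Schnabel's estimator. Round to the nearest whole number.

Σ MᵢCᵢ = 0·166 + 166·247 + 369·229 + 507·51 = 0 + 41002 + 84501 + 25857 = 151360
Σ Rᵢ = 0 + 44 + 91 + 28 = 163
N̂ = 151360 / 163 ≈ 928.6 → 929

N ≈ 929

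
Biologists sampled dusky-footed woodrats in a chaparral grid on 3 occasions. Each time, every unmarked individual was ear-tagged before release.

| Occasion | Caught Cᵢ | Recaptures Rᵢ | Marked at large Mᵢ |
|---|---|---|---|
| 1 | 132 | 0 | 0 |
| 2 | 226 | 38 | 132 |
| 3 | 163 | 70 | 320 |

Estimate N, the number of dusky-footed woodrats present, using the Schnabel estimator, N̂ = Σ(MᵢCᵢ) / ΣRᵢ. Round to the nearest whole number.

Σ MᵢCᵢ = 0·132 + 132·226 + 320·163 = 0 + 29832 + 52160 = 81992
Σ Rᵢ = 0 + 38 + 70 = 108
N̂ = 81992 / 108 ≈ 759.2 → 759

N ≈ 759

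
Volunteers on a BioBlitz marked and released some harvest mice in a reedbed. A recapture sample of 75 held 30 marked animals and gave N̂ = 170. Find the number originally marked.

M = 68

From N = M·C/R: M = N·R / C = 170·30 / 75 = 5100 / 75 = 68.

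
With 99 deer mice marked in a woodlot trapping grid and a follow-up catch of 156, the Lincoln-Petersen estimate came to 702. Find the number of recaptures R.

From N = M·C/R: R = M·C / N = 99·156 / 702 = 15444 / 702 = 22.

R = 22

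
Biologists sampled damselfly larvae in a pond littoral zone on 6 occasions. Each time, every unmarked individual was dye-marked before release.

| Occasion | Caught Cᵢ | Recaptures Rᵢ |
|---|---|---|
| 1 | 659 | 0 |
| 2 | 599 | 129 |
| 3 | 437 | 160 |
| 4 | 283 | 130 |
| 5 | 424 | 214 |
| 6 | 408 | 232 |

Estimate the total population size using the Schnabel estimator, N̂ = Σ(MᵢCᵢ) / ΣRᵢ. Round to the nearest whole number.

Marked at large before each occasion: Mᵢ = Σⱼ<ᵢ (Cⱼ − Rⱼ) → M1=0, M2=659, M3=1129, M4=1406, M5=1559, M6=1769
Σ MᵢCᵢ = 0·659 + 659·599 + 1129·437 + 1406·283 + 1559·424 + 1769·408 = 0 + 394741 + 493373 + 397898 + 661016 + 721752 = 2668780
Σ Rᵢ = 0 + 129 + 160 + 130 + 214 + 232 = 865
N̂ = 2668780 / 865 ≈ 3085.3 → 3085

N ≈ 3085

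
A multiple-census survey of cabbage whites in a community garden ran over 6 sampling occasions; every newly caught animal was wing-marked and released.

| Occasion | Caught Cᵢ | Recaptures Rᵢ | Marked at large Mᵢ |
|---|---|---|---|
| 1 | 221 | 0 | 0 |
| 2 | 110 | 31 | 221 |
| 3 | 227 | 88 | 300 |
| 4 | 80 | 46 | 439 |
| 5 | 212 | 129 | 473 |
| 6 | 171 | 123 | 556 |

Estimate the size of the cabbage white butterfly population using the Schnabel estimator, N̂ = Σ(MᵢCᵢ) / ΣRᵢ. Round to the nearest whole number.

N ≈ 774

Σ MᵢCᵢ = 0·221 + 221·110 + 300·227 + 439·80 + 473·212 + 556·171 = 0 + 24310 + 68100 + 35120 + 100276 + 95076 = 322882
Σ Rᵢ = 0 + 31 + 88 + 46 + 129 + 123 = 417
N̂ = 322882 / 417 ≈ 774.3 → 774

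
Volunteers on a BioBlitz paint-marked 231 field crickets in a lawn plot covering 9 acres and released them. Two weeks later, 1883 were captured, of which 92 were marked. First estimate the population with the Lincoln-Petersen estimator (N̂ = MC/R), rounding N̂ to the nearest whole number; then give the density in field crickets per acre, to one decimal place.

density ≈ 525.3 field crickets per acre

N̂ = 231·1883/92 = 434973/92 ≈ 4728.0 → 4728
Density = N̂ / area = 4728 / 9 ≈ 525.33 → 525.3 per acre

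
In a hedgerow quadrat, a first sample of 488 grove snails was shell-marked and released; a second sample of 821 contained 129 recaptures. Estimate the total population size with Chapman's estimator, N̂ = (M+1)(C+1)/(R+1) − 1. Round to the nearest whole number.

N̂ = (488+1)(821+1)/(129+1) − 1 = 489·822/130 − 1
= 401958/130 − 1 ≈ 3092.0 − 1 ≈ 3091.0 → 3091

N ≈ 3091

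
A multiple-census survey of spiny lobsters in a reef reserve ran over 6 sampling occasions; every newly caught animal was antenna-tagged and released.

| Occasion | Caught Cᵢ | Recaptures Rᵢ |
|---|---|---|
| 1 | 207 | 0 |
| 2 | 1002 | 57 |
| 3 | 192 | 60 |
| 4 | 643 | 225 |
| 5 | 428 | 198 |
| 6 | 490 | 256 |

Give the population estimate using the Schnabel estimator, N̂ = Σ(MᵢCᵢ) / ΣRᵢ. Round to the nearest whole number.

Marked at large before each occasion: Mᵢ = Σⱼ<ᵢ (Cⱼ − Rⱼ) → M1=0, M2=207, M3=1152, M4=1284, M5=1702, M6=1932
Σ MᵢCᵢ = 0·207 + 207·1002 + 1152·192 + 1284·643 + 1702·428 + 1932·490 = 0 + 207414 + 221184 + 825612 + 728456 + 946680 = 2929346
Σ Rᵢ = 0 + 57 + 60 + 225 + 198 + 256 = 796
N̂ = 2929346 / 796 ≈ 3680.1 → 3680

N ≈ 3680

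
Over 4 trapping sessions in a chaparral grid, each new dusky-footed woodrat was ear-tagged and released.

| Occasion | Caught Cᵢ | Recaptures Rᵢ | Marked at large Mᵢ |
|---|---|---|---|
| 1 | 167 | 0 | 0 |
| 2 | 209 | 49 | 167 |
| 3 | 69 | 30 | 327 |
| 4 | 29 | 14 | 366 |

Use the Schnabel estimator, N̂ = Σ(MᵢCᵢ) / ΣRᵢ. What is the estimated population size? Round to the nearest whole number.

Σ MᵢCᵢ = 0·167 + 167·209 + 327·69 + 366·29 = 0 + 34903 + 22563 + 10614 = 68080
Σ Rᵢ = 0 + 49 + 30 + 14 = 93
N̂ = 68080 / 93 ≈ 732.0 → 732

N ≈ 732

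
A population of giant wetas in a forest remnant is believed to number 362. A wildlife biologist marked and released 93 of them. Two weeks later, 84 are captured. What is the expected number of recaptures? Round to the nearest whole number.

Expected recaptures E[R] = M·C / N.
E[R] = 93 × 84 / 362 = 7812 / 362 ≈ 21.6 → 22

expected recaptures ≈ 22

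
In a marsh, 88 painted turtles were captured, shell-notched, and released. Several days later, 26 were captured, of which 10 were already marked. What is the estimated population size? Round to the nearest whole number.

Lincoln-Petersen assumes M/N = R/C, so N = M·C / R.
N = (88 × 26) / 10 = 2288 / 10 ≈ 228.8 → 229

N ≈ 229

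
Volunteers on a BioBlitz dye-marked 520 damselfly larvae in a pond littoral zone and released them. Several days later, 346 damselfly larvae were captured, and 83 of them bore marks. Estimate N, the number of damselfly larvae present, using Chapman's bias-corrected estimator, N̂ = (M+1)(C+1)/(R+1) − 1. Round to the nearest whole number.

N̂ = (520+1)(346+1)/(83+1) − 1 = 521·347/84 − 1
= 180787/84 − 1 ≈ 2152.2 − 1 ≈ 2151.2 → 2151

N ≈ 2151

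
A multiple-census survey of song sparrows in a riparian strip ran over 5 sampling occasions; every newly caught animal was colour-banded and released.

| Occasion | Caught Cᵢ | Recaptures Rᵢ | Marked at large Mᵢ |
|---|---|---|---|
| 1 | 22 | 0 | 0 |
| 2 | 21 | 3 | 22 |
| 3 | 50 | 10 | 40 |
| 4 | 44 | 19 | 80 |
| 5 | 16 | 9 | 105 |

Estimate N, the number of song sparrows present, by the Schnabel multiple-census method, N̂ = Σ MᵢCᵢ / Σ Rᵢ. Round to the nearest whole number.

N ≈ 187

Σ MᵢCᵢ = 0·22 + 22·21 + 40·50 + 80·44 + 105·16 = 0 + 462 + 2000 + 3520 + 1680 = 7662
Σ Rᵢ = 0 + 3 + 10 + 19 + 9 = 41
N̂ = 7662 / 41 ≈ 186.9 → 187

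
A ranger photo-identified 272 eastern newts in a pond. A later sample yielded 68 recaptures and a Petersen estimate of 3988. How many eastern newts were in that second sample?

C = 997

From N = M·C/R: C = N·R / M = 3988·68 / 272 = 271184 / 272 = 997.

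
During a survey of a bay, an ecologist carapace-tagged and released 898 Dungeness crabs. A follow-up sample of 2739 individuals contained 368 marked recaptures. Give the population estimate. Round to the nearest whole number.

If marked individuals mix randomly, R/C ≈ M/N, giving N ≈ M·C/R.
N = (898 × 2739) / 368 = 2459622 / 368 ≈ 6683.8 → 6684

N ≈ 6684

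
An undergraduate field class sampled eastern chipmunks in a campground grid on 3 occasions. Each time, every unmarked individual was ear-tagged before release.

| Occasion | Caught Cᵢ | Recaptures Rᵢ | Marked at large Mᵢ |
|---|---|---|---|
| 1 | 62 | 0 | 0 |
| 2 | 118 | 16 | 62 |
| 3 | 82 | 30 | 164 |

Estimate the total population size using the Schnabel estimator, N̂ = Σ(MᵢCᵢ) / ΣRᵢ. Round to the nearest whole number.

Σ MᵢCᵢ = 0·62 + 62·118 + 164·82 = 0 + 7316 + 13448 = 20764
Σ Rᵢ = 0 + 16 + 30 = 46
N̂ = 20764 / 46 ≈ 451.4 → 451

N ≈ 451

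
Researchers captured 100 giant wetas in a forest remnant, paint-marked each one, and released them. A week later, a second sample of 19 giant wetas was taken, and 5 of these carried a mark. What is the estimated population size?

The marked fraction in the recapture sample should equal the marked fraction in the population: 5/19 = 100/N.
N = (100 × 19) / 5 = 1900 / 5 = 380

N = 380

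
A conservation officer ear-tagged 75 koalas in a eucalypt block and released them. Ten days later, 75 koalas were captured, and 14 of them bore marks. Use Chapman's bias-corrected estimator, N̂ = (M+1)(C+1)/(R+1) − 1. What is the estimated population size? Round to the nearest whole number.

N ≈ 384

N̂ = (75+1)(75+1)/(14+1) − 1 = 76·76/15 − 1
= 5776/15 − 1 ≈ 385.1 − 1 ≈ 384.1 → 384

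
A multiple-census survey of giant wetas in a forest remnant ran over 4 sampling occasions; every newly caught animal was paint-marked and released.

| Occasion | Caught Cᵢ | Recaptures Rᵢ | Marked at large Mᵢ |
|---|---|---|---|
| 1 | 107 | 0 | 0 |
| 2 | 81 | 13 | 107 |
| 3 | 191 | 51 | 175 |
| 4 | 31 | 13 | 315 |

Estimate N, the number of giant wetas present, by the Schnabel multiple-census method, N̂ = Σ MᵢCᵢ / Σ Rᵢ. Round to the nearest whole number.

N ≈ 673

Σ MᵢCᵢ = 0·107 + 107·81 + 175·191 + 315·31 = 0 + 8667 + 33425 + 9765 = 51857
Σ Rᵢ = 0 + 13 + 51 + 13 = 77
N̂ = 51857 / 77 ≈ 673.47 → 673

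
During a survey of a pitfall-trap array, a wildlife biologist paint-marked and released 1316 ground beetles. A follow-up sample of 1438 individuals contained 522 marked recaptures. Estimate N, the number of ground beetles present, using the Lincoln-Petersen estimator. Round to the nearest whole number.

N ≈ 3625

N = (1316 × 1438) / 522 = 1892408 / 522 ≈ 3625.3 → 3625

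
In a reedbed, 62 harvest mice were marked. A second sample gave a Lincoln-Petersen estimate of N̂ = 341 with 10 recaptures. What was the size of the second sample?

C = 55

From N = M·C/R: C = N·R / M = 341·10 / 62 = 3410 / 62 = 55.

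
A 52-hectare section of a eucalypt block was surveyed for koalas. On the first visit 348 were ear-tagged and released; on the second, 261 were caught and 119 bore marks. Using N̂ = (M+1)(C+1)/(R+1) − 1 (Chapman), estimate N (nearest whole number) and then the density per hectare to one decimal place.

density ≈ 14.6 koalas per hectare

N̂ = 349·262/120 − 1 = 91438/120 − 1 ≈ 761.0 → 761
Density = N̂ / area = 761 / 52 ≈ 14.63 → 14.6 per hectare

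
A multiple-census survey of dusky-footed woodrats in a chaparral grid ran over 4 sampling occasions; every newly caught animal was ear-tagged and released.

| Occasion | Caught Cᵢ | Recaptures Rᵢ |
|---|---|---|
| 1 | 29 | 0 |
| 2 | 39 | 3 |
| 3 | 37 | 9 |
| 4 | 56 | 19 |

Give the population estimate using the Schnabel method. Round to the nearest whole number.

Marked at large before each occasion: Mᵢ = Σⱼ<ᵢ (Cⱼ − Rⱼ) → M1=0, M2=29, M3=65, M4=93
Σ MᵢCᵢ = 0·29 + 29·39 + 65·37 + 93·56 = 0 + 1131 + 2405 + 5208 = 8744
Σ Rᵢ = 0 + 3 + 9 + 19 = 31
N̂ = 8744 / 31 ≈ 282.1 → 282

N ≈ 282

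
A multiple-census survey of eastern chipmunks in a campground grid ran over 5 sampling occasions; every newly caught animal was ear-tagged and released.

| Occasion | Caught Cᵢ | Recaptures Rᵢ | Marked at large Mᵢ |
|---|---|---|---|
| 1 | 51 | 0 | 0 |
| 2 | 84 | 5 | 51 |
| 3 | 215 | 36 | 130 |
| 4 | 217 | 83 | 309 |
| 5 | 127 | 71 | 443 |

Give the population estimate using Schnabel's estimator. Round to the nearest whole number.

Σ MᵢCᵢ = 0·51 + 51·84 + 130·215 + 309·217 + 443·127 = 0 + 4284 + 27950 + 67053 + 56261 = 155548
Σ Rᵢ = 0 + 5 + 36 + 83 + 71 = 195
N̂ = 155548 / 195 ≈ 797.7 → 798

N ≈ 798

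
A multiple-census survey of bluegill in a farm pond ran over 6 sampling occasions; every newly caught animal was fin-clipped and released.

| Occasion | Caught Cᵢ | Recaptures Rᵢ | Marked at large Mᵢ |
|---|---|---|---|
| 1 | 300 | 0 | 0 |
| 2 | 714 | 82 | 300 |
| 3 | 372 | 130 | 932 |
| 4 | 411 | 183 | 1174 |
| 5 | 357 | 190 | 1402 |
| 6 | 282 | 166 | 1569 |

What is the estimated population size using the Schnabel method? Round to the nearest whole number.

N ≈ 2645

Σ MᵢCᵢ = 0·300 + 300·714 + 932·372 + 1174·411 + 1402·357 + 1569·282 = 0 + 214200 + 346704 + 482514 + 500514 + 442458 = 1986390
Σ Rᵢ = 0 + 82 + 130 + 183 + 190 + 166 = 751
N̂ = 1986390 / 751 ≈ 2645.0 → 2645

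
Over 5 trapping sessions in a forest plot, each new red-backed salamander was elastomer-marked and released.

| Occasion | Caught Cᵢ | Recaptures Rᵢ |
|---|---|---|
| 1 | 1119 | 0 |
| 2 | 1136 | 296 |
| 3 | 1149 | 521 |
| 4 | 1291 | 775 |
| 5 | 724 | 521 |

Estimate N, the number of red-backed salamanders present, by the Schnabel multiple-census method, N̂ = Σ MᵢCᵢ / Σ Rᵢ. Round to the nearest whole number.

Marked at large before each occasion: Mᵢ = Σⱼ<ᵢ (Cⱼ − Rⱼ) → M1=0, M2=1119, M3=1959, M4=2587, M5=3103
Σ MᵢCᵢ = 0·1119 + 1119·1136 + 1959·1149 + 2587·1291 + 3103·724 = 0 + 1271184 + 2250891 + 3339817 + 2246572 = 9108464
Σ Rᵢ = 0 + 296 + 521 + 775 + 521 = 2113
N̂ = 9108464 / 2113 ≈ 4310.7 → 4311

N ≈ 4311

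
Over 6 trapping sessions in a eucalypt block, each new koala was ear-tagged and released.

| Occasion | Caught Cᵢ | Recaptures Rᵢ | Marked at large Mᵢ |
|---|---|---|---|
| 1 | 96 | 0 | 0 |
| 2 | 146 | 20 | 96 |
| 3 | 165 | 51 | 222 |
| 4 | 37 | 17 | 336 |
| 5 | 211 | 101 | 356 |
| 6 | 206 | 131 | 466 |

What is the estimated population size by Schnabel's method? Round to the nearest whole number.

N ≈ 732

Σ MᵢCᵢ = 0·96 + 96·146 + 222·165 + 336·37 + 356·211 + 466·206 = 0 + 14016 + 36630 + 12432 + 75116 + 95996 = 234190
Σ Rᵢ = 0 + 20 + 51 + 17 + 101 + 131 = 320
N̂ = 234190 / 320 ≈ 731.8 → 732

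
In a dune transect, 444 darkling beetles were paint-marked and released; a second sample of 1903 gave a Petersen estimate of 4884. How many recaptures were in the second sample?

R = 173

From N = M·C/R: R = M·C / N = 444·1903 / 4884 = 844932 / 4884 = 173.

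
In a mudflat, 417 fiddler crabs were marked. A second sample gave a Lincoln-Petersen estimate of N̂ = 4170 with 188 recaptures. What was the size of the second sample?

C = 1880

From N = M·C/R: C = N·R / M = 4170·188 / 417 = 783960 / 417 = 1880.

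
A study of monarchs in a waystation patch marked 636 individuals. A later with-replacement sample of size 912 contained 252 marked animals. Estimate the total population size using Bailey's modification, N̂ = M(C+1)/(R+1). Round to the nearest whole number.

N ≈ 2295

N̂ = 636·(912+1)/(252+1) = 636·913/253 = 580668/253 ≈ 2295.1 → 2295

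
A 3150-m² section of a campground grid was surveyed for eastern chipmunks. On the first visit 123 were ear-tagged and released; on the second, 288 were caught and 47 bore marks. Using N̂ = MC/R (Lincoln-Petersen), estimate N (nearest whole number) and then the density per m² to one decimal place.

N̂ = 123·288/47 = 35424/47 ≈ 753.7 → 754
Density = N̂ / area = 754 / 3150 ≈ 0.24 → 0.2 per m²

density ≈ 0.2 eastern chipmunks per m²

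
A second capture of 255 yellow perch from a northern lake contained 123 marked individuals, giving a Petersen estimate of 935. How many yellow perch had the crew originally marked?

M = 451

From N = M·C/R: M = N·R / C = 935·123 / 255 = 115005 / 255 = 451.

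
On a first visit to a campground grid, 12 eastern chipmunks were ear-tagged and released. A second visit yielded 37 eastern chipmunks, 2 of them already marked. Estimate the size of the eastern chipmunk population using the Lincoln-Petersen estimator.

N = 222

If marked individuals mix randomly, R/C ≈ M/N, giving N ≈ M·C/R.
N = (12 × 37) / 2 = 444 / 2 = 222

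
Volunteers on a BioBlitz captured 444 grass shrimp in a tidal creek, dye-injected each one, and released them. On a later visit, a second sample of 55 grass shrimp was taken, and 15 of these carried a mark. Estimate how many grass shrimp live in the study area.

N = (444 × 55) / 15 = 24420 / 15 = 1628

N = 1628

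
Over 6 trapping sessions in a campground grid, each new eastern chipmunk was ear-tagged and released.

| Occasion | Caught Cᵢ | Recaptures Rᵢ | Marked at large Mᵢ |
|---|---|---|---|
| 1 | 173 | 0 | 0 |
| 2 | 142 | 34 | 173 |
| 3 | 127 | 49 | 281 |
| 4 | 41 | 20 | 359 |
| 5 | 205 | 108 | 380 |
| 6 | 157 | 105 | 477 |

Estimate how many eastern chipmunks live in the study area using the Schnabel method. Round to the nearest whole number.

Σ MᵢCᵢ = 0·173 + 173·142 + 281·127 + 359·41 + 380·205 + 477·157 = 0 + 24566 + 35687 + 14719 + 77900 + 74889 = 227761
Σ Rᵢ = 0 + 34 + 49 + 20 + 108 + 105 = 316
N̂ = 227761 / 316 ≈ 720.8 → 721

N ≈ 721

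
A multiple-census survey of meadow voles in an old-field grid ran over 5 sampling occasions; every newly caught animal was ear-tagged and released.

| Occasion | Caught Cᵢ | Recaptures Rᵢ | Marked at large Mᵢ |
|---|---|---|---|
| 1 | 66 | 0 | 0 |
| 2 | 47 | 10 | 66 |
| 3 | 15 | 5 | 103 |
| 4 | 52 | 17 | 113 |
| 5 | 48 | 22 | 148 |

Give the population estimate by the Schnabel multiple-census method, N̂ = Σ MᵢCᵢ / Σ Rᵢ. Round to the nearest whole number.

Σ MᵢCᵢ = 0·66 + 66·47 + 103·15 + 113·52 + 148·48 = 0 + 3102 + 1545 + 5876 + 7104 = 17627
Σ Rᵢ = 0 + 10 + 5 + 17 + 22 = 54
N̂ = 17627 / 54 ≈ 326.4 → 326

N ≈ 326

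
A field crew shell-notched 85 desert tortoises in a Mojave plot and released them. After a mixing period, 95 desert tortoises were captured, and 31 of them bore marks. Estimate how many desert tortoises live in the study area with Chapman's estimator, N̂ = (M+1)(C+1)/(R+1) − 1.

N̂ = (85+1)(95+1)/(31+1) − 1 = 86·96/32 − 1
= 8256/32 − 1 = 258 − 1 = 257

N = 257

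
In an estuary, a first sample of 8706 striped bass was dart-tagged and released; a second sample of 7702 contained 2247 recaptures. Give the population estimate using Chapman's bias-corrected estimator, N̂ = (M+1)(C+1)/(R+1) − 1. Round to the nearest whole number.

N ≈ 29,834

N̂ = (8706+1)(7702+1)/(2247+1) − 1 = 8707·7703/2248 − 1
= 67070021/2248 − 1 ≈ 29835.4 − 1 ≈ 29834.4 → 29834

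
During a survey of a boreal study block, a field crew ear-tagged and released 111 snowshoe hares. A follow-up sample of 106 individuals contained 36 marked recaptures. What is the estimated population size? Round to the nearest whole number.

N ≈ 327

Lincoln-Petersen assumes M/N = R/C, so N = M·C / R.
N = (111 × 106) / 36 = 11766 / 36 ≈ 326.8 → 327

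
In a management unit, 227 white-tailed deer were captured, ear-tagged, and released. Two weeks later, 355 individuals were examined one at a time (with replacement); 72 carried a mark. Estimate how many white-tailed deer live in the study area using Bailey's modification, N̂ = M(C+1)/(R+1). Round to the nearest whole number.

N ≈ 1107

N̂ = 227·(355+1)/(72+1) = 227·356/73 = 80812/73 ≈ 1107.0 → 1107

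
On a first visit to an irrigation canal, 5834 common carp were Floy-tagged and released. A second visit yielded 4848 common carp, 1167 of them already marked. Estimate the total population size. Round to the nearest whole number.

N = (5834 × 4848) / 1167 = 28283232 / 1167 ≈ 24235.8 → 24236

N ≈ 24,236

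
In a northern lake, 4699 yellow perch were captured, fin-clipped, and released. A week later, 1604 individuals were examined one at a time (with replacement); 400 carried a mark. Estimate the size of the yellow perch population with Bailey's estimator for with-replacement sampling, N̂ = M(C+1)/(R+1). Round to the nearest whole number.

N̂ = 4699·(1604+1)/(400+1) = 4699·1605/401 = 7541895/401 ≈ 18807.7 → 18808

N ≈ 18,808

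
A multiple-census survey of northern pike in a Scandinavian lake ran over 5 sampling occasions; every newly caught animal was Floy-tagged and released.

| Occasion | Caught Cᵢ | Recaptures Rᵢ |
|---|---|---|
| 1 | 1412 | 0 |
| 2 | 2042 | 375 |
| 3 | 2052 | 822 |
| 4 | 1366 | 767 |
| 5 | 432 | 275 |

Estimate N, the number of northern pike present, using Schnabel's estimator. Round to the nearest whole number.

N ≈ 7685

Marked at large before each occasion: Mᵢ = Σⱼ<ᵢ (Cⱼ − Rⱼ) → M1=0, M2=1412, M3=3079, M4=4309, M5=4908
Σ MᵢCᵢ = 0·1412 + 1412·2042 + 3079·2052 + 4309·1366 + 4908·432 = 0 + 2883304 + 6318108 + 5886094 + 2120256 = 17207762
Σ Rᵢ = 0 + 375 + 822 + 767 + 275 = 2239
N̂ = 17207762 / 2239 ≈ 7685.47 → 7685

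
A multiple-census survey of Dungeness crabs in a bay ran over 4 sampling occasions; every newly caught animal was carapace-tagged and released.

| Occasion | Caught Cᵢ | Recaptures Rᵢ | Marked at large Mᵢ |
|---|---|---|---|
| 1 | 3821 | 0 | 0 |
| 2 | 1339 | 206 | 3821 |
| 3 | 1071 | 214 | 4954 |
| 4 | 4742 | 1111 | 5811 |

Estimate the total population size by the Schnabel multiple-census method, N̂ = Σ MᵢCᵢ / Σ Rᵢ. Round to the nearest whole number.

Σ MᵢCᵢ = 0·3821 + 3821·1339 + 4954·1071 + 5811·4742 = 0 + 5116319 + 5305734 + 27555762 = 37977815
Σ Rᵢ = 0 + 206 + 214 + 1111 = 1531
N̂ = 37977815 / 1531 ≈ 24805.9 → 24806

N ≈ 24,806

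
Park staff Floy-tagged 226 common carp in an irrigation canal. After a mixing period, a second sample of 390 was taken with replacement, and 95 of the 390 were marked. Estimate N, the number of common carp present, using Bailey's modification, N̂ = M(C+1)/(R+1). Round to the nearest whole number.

N̂ = 226·(390+1)/(95+1) = 226·391/96 = 88366/96 ≈ 920.48 → 920

N ≈ 920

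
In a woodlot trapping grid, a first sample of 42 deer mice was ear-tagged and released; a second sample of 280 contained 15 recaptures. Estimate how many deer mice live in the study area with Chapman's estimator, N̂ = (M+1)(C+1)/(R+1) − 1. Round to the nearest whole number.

N ≈ 754

N̂ = (42+1)(280+1)/(15+1) − 1 = 43·281/16 − 1
= 12083/16 − 1 ≈ 755.2 − 1 ≈ 754.2 → 754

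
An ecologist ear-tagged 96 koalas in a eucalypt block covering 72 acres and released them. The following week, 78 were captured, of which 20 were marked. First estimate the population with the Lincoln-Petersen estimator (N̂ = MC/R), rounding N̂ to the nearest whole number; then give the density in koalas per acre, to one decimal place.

density ≈ 5.2 koalas per acre

N̂ = 96·78/20 = 7488/20 ≈ 374.4 → 374
Density = N̂ / area = 374 / 72 ≈ 5.19 → 5.2 per acre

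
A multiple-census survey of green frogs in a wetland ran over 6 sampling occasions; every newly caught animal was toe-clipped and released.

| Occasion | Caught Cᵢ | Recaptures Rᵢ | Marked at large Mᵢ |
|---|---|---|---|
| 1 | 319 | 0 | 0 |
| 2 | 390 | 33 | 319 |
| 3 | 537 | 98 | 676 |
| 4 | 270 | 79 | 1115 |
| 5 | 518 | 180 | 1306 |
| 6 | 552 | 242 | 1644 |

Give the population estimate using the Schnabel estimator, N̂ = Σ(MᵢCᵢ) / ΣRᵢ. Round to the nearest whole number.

N ≈ 3754

Σ MᵢCᵢ = 0·319 + 319·390 + 676·537 + 1115·270 + 1306·518 + 1644·552 = 0 + 124410 + 363012 + 301050 + 676508 + 907488 = 2372468
Σ Rᵢ = 0 + 33 + 98 + 79 + 180 + 242 = 632
N̂ = 2372468 / 632 ≈ 3753.9 → 3754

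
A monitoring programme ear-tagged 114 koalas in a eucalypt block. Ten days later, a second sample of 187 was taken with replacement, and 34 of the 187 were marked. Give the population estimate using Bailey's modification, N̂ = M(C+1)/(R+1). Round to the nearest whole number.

N ≈ 612

N̂ = 114·(187+1)/(34+1) = 114·188/35 = 21432/35 ≈ 612.3 → 612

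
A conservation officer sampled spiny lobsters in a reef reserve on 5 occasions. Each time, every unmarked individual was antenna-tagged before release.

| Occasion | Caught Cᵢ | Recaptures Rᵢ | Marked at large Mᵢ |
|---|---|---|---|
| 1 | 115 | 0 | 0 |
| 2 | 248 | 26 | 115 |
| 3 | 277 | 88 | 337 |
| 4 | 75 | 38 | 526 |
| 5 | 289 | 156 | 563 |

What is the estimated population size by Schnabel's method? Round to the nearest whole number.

N ≈ 1052

Σ MᵢCᵢ = 0·115 + 115·248 + 337·277 + 526·75 + 563·289 = 0 + 28520 + 93349 + 39450 + 162707 = 324026
Σ Rᵢ = 0 + 26 + 88 + 38 + 156 = 308
N̂ = 324026 / 308 ≈ 1052.0 → 1052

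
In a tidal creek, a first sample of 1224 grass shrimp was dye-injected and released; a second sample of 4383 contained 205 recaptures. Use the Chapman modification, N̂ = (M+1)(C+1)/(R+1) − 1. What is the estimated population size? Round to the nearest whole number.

N ≈ 26,069

N̂ = (1224+1)(4383+1)/(205+1) − 1 = 1225·4384/206 − 1
= 5370400/206 − 1 ≈ 26069.9 − 1 ≈ 26068.9 → 26069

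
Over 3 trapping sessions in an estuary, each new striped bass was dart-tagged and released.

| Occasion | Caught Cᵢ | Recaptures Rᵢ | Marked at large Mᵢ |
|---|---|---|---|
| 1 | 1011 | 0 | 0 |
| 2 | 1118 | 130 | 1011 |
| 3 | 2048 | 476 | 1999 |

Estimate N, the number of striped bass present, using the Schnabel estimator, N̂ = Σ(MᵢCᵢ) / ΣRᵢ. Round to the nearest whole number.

N ≈ 8621

Σ MᵢCᵢ = 0·1011 + 1011·1118 + 1999·2048 = 0 + 1130298 + 4093952 = 5224250
Σ Rᵢ = 0 + 130 + 476 = 606
N̂ = 5224250 / 606 ≈ 8620.9 → 8621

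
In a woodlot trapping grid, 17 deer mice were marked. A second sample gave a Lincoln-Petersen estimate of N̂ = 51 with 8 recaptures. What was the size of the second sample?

From N = M·C/R: C = N·R / M = 51·8 / 17 = 408 / 17 = 24.

C = 24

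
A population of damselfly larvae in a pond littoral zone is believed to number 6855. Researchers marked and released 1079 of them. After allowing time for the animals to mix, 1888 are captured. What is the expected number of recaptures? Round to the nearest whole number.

Expected recaptures E[R] = M·C / N.
E[R] = 1079 × 1888 / 6855 = 2037152 / 6855 ≈ 297.2 → 297

expected recaptures ≈ 297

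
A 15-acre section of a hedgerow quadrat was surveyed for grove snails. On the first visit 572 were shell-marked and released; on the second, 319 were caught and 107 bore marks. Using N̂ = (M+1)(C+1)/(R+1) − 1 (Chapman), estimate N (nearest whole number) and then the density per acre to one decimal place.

N̂ = 573·320/108 − 1 = 183360/108 − 1 ≈ 1696.8 → 1697
Density = N̂ / area = 1697 / 15 ≈ 113.13 → 113.1 per acre

density ≈ 113.1 grove snails per acre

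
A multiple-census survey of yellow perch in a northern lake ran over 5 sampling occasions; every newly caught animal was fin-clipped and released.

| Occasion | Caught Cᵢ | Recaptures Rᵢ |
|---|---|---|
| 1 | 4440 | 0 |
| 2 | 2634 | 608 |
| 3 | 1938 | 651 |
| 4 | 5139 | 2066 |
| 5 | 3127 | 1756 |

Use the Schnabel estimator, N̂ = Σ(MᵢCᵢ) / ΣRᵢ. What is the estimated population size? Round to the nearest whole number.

Marked at large before each occasion: Mᵢ = Σⱼ<ᵢ (Cⱼ − Rⱼ) → M1=0, M2=4440, M3=6466, M4=7753, M5=10826
Σ MᵢCᵢ = 0·4440 + 4440·2634 + 6466·1938 + 7753·5139 + 10826·3127 = 0 + 11694960 + 12531108 + 39842667 + 33852902 = 97921637
Σ Rᵢ = 0 + 608 + 651 + 2066 + 1756 = 5081
N̂ = 97921637 / 5081 ≈ 19272.1 → 19272

N ≈ 19,272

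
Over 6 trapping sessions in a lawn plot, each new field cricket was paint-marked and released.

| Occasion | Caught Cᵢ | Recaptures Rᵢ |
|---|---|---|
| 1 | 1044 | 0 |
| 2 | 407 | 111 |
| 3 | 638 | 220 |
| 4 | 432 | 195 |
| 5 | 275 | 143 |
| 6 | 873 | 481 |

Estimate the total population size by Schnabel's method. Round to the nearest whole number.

N ≈ 3865

Marked at large before each occasion: Mᵢ = Σⱼ<ᵢ (Cⱼ − Rⱼ) → M1=0, M2=1044, M3=1340, M4=1758, M5=1995, M6=2127
Σ MᵢCᵢ = 0·1044 + 1044·407 + 1340·638 + 1758·432 + 1995·275 + 2127·873 = 0 + 424908 + 854920 + 759456 + 548625 + 1856871 = 4444780
Σ Rᵢ = 0 + 111 + 220 + 195 + 143 + 481 = 1150
N̂ = 4444780 / 1150 ≈ 3865.0 → 3865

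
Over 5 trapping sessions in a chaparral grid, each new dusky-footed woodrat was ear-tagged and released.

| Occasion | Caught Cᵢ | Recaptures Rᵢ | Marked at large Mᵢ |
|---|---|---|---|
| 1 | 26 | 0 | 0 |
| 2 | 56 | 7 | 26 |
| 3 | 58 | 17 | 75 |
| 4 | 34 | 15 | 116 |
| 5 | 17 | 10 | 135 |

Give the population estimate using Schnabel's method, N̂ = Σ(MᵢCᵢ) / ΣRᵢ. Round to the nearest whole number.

N ≈ 246

Σ MᵢCᵢ = 0·26 + 26·56 + 75·58 + 116·34 + 135·17 = 0 + 1456 + 4350 + 3944 + 2295 = 12045
Σ Rᵢ = 0 + 7 + 17 + 15 + 10 = 49
N̂ = 12045 / 49 ≈ 245.8 → 246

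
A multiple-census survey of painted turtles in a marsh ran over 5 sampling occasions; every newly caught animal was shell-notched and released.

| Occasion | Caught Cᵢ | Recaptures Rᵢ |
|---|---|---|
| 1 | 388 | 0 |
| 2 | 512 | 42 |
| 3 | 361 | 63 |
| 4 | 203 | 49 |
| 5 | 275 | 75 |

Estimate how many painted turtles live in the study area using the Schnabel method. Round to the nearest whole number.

Marked at large before each occasion: Mᵢ = Σⱼ<ᵢ (Cⱼ − Rⱼ) → M1=0, M2=388, M3=858, M4=1156, M5=1310
Σ MᵢCᵢ = 0·388 + 388·512 + 858·361 + 1156·203 + 1310·275 = 0 + 198656 + 309738 + 234668 + 360250 = 1103312
Σ Rᵢ = 0 + 42 + 63 + 49 + 75 = 229
N̂ = 1103312 / 229 ≈ 4818.0 → 4818

N ≈ 4818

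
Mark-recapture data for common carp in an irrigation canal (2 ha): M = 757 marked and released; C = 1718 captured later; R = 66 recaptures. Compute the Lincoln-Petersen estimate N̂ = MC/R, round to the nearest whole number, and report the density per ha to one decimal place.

density ≈ 9852.5 common carp per ha

N̂ = 757·1718/66 = 1300526/66 ≈ 19704.9 → 19705
Density = N̂ / area = 19705 / 2 ≈ 9852.50 → 9852.5 per ha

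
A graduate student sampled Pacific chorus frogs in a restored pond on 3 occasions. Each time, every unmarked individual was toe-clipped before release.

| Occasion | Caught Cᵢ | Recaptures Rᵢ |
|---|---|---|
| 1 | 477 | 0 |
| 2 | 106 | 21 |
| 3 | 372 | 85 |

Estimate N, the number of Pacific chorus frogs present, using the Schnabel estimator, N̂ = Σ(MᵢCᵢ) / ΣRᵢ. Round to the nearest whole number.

Marked at large before each occasion: Mᵢ = Σⱼ<ᵢ (Cⱼ − Rⱼ) → M1=0, M2=477, M3=562
Σ MᵢCᵢ = 0·477 + 477·106 + 562·372 = 0 + 50562 + 209064 = 259626
Σ Rᵢ = 0 + 21 + 85 = 106
N̂ = 259626 / 106 ≈ 2449.3 → 2449

N ≈ 2449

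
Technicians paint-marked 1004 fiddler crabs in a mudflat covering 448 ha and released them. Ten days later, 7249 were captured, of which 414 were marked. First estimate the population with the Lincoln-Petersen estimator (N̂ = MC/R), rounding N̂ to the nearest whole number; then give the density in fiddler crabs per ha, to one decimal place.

N̂ = 1004·7249/414 = 7277996/414 ≈ 17579.7 → 17580
Density = N̂ / area = 17580 / 448 ≈ 39.24 → 39.2 per ha

density ≈ 39.2 fiddler crabs per ha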